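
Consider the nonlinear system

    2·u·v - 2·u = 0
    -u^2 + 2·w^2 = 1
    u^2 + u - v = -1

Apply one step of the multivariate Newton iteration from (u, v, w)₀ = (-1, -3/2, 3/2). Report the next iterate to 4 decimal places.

(-1.0000, 1.0000, 1.0833)

At (-1, -3/2, 3/2): F = (5.0000, 2.5000, 2.5000).
Jacobian J = [[2·v - 2, 2·u, 0], [-2·u, 0, 4·w], [2·u + 1, -1, 0]].
At the point, J = [[-5.0000, -2.0000, 0.0000], [2.0000, 0.0000, 6.0000], [-1.0000, -1.0000, 0.0000]] (det J = -18.0000).
Solving J·Δ = −F gives Δ = (0.0000, 2.5000, -0.4167).
Then the next iterate is (u, v, w)₁ = (-1.0000, 1.0000, 1.0833).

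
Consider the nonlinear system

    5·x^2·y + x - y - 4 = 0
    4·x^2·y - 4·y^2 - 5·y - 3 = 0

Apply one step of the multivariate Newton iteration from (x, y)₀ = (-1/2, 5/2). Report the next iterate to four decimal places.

At (-1/2, 5/2): F = (-3.8750, -38.0000).
Jacobian J = [[10·x·y + 1, 5·x^2 - 1], [8·x·y, 4·x^2 - 8·y - 5]].
At the point, J = [[-11.5000, 0.2500], [-10.0000, -24.0000]] (det J = 278.5000).
Solving J·Δ = −F gives Δ = (-0.3680, -1.4300).
Then the next iterate is (x, y)₁ = (-0.8680, 1.0700).

(-0.8680, 1.0700)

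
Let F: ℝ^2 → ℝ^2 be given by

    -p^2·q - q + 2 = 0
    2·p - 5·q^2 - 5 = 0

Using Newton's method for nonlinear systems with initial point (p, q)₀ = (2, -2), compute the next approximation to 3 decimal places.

(1.206, -0.871)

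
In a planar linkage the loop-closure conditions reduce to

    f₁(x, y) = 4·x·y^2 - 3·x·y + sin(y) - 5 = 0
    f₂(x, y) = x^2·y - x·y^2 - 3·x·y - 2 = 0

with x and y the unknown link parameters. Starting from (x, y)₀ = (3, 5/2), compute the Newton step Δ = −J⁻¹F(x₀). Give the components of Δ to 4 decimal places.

At (3, 5/2): F = (48.098472, -20.7500).
Jacobian J = [[4·y^2 - 3·y, 8·x·y - 3·x + cos(y)], [2·x·y - y^2 - 3·y, x^2 - 2·x·y - 3·x]].
At the point, J = [[17.5000, 50.198856], [1.2500, -15.0000]] (det J = -325.248570).
Solving J·Δ = −F gives Δ = (0.9843, -1.3013).

(0.9843, -1.3013)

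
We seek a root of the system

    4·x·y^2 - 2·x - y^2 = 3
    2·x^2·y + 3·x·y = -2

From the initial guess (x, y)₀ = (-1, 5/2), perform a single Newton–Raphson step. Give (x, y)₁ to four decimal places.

At (-1, 5/2): F = (-32.2500, -0.5000).
Jacobian J = [[4·y^2 - 2, 8·x·y - 2·y], [4·x·y + 3·y, 2·x^2 + 3·x]].
At the point, J = [[23.0000, -25.0000], [-2.5000, -1.0000]] (det J = -85.5000).
Solving J·Δ = −F gives Δ = (0.2310, -1.0775).
Then the next iterate is (x, y)₁ = (-0.7690, 1.4225).

(-0.7690, 1.4225)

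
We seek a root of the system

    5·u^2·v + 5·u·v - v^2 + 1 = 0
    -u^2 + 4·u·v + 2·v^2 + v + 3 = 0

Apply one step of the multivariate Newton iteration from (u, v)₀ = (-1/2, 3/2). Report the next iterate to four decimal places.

At (-1/2, 3/2): F = (-3.1250, 5.7500).
Jacobian J = [[10·u·v + 5·v, 5·u^2 + 5·u - 2·v], [-2·u + 4·v, 4·u + 4·v + 1]].
At the point, J = [[0.0000, -4.2500], [7.0000, 5.0000]] (det J = 29.7500).
Solving J·Δ = −F gives Δ = (-0.2962, -0.7353).
Then the next iterate is (u, v)₁ = (-0.7962, 0.7647).

(-0.7962, 0.7647)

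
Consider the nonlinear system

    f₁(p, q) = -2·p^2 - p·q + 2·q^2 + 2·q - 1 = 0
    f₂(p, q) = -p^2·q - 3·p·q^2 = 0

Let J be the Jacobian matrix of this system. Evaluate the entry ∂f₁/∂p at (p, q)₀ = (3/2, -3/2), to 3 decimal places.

-4.500

∂f₁/∂p = -4·p - q.
At (3/2, -3/2) this is -4.500.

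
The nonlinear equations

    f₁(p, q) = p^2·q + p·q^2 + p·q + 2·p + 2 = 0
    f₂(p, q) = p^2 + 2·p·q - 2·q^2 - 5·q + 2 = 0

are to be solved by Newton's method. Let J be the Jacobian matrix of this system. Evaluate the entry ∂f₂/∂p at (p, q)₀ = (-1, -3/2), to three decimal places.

-5.000

∂f₂/∂p = 2·p + 2·q.
At (-1, -3/2) this is -5.000.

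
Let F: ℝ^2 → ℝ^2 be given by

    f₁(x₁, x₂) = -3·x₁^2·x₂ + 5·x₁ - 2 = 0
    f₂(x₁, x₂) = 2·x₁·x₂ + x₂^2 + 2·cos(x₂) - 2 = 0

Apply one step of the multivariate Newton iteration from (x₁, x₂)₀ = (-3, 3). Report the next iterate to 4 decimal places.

(-0.7791, 4.2234)

At (-3, 3): F = (-98.0000, -12.979985).
Jacobian J = [[-6·x₁·x₂ + 5, -3·x₁^2], [2·x₂, 2·x₁ + 2·x₂ - 2·sin(x₂)]].
At the point, J = [[59.0000, -27.0000], [6.0000, -0.282240]] (det J = 145.347839).
Solving J·Δ = −F gives Δ = (2.2209, 1.2234).
Then the next iterate is (x₁, x₂)₁ = (-0.7791, 4.2234).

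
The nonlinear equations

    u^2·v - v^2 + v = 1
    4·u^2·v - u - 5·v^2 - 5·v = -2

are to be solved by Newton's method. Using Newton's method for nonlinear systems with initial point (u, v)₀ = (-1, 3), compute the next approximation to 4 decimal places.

At (-1, 3): F = (-4.0000, -45.0000).
Jacobian J = [[2·u·v, u^2 - 2·v + 1], [8·u·v - 1, 4·u^2 - 10·v - 5]].
At the point, J = [[-6.0000, -4.0000], [-25.0000, -31.0000]] (det J = 86.0000).
Solving J·Δ = −F gives Δ = (0.6512, -1.9767).
Then the next iterate is (u, v)₁ = (-0.3488, 1.0233).

(-0.3488, 1.0233)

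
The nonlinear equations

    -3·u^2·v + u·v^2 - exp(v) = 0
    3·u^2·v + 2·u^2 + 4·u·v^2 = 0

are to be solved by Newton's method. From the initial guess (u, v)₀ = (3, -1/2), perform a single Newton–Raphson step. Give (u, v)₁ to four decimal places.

(1.3375, -0.5567)

At (3, -1/2): F = (13.643469, 7.5000).
Jacobian J = [[-6·u·v + v^2, -3·u^2 + 2·u·v - exp(v)], [6·u·v + 4·u + 4·v^2, 3·u^2 + 8·u·v]].
At the point, J = [[9.2500, -30.606531], [4.0000, 15.0000]] (det J = 261.176123).
Solving J·Δ = −F gives Δ = (-1.6625, -0.0567).
Then the next iterate is (u, v)₁ = (1.3375, -0.5567).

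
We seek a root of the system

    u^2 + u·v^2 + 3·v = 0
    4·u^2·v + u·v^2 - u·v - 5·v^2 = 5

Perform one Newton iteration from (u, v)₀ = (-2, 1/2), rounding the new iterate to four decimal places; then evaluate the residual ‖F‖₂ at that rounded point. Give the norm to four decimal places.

At (-2, 1/2): F = (5.0000, 2.2500).
Jacobian J = [[2·u + v^2, 2·u·v + 3], [8·u·v + v^2 - v, 4·u^2 + 2·u·v - u - 10·v]].
At the point, J = [[-3.7500, 1.0000], [-8.2500, 11.0000]] (det J = -33.0000).
Solving J·Δ = −F gives Δ = (1.5985, 0.9943).
Then the next iterate is (u, v)₁ = (-0.4015, 1.4943).
Re-evaluating at (-0.4015, 1.4943): F = (3.747580, -15.497685), so ‖F‖₂ = 15.9444.

15.9444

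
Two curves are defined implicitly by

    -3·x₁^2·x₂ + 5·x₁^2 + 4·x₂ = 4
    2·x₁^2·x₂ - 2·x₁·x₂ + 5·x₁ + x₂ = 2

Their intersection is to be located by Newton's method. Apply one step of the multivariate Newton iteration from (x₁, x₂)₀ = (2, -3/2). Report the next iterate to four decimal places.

At (2, -3/2): F = (28.0000, 0.5000).
Jacobian J = [[-6·x₁·x₂ + 10·x₁, -3·x₁^2 + 4], [4·x₁·x₂ - 2·x₂ + 5, 2·x₁^2 - 2·x₁ + 1]].
At the point, J = [[38.0000, -8.0000], [-4.0000, 5.0000]] (det J = 158.0000).
Solving J·Δ = −F gives Δ = (-0.9114, -0.8291).
Then the next iterate is (x₁, x₂)₁ = (1.0886, -2.3291).

(1.0886, -2.3291)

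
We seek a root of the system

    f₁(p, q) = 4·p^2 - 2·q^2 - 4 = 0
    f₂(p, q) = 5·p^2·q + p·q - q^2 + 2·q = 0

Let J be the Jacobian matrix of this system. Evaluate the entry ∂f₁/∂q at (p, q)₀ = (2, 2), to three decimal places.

∂f₁/∂q = -4·q.
At (2, 2) this is -8.000.

-8.000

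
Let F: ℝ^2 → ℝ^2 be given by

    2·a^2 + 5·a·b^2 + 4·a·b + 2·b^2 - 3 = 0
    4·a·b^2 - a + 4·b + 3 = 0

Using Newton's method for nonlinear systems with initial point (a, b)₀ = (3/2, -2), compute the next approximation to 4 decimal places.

(1.4167, -1.1875)

At (3/2, -2): F = (27.5000, 17.5000).
Jacobian J = [[4·a + 5·b^2 + 4·b, 10·a·b + 4·a + 4·b], [4·b^2 - 1, 8·a·b + 4]].
At the point, J = [[18.0000, -32.0000], [15.0000, -20.0000]] (det J = 120.0000).
Solving J·Δ = −F gives Δ = (-0.0833, 0.8125).
Then the next iterate is (a, b)₁ = (1.4167, -1.1875).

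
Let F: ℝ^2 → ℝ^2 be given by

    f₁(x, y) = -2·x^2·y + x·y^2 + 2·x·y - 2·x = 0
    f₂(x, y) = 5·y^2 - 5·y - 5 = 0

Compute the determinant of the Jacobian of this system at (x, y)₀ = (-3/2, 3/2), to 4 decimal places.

122.5000

J = [[-4·x·y + y^2 + 2·y - 2, -2·x^2 + 2·x·y + 2·x], [0, 10·y - 5]].
At the point, J = [[12.2500, -12.0000], [0.0000, 10.0000]].
det J = 122.5000.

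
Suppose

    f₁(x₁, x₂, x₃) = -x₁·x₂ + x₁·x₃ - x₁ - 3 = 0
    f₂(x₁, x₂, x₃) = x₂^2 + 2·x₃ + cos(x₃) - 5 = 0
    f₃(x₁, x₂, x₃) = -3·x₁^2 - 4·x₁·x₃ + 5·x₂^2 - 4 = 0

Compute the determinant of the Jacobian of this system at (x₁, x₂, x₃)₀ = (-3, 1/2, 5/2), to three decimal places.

J = [[-x₂ + x₃ - 1, -x₁, x₁], [0, 2·x₂, -sin(x₃) + 2], [-6·x₁ - 4·x₃, 10·x₂, -4·x₁]].
At the point, J = [[1.000, 3.000, -3.000], [0.000, 1.000, 1.40153], [8.000, 5.000, 12.000]].
det J = 62.629.

62.629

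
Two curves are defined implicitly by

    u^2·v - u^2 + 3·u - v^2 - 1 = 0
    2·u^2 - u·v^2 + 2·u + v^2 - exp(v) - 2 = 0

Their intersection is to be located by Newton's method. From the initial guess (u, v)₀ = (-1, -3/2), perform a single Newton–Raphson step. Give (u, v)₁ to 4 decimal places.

(0.3831, -2.0787)

At (-1, -3/2): F = (-8.7500, 2.276870).
Jacobian J = [[2·u·v - 2·u + 3, u^2 - 2·v], [4·u - v^2 + 2, -2·u·v + 2·v - exp(v)]].
At the point, J = [[8.0000, 4.0000], [-4.2500, -6.223130]] (det J = -32.785041).
Solving J·Δ = −F gives Δ = (1.3831, -0.5787).
Then the next iterate is (u, v)₁ = (0.3831, -2.0787).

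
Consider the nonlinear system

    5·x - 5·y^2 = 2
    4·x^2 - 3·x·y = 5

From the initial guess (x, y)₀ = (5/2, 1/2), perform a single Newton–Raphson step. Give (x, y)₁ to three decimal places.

At (5/2, 1/2): F = (9.250, 16.250).
Jacobian J = [[5, -10·y], [8·x - 3·y, -3·x]].
At the point, J = [[5.000, -5.000], [18.500, -7.500]] (det J = 55.000).
Solving J·Δ = −F gives Δ = (-0.216, 1.634).
Then the next iterate is (x, y)₁ = (2.284, 2.134).

(2.284, 2.134)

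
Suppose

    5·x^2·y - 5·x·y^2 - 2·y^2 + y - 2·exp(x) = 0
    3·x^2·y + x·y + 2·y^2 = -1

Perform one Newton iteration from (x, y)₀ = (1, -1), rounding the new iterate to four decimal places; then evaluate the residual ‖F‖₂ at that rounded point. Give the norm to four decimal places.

6.0897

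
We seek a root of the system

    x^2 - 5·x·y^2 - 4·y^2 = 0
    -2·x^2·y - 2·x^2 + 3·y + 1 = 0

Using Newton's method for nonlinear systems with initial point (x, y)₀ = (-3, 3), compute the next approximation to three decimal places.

At (-3, 3): F = (108.000, -62.000).
Jacobian J = [[2·x - 5·y^2, -10·x·y - 8·y], [-4·x·y - 4·x, -2·x^2 + 3]].
At the point, J = [[-51.000, 66.000], [48.000, -15.000]] (det J = -2403.000).
Solving J·Δ = −F gives Δ = (1.029, -0.841).
Then the next iterate is (x, y)₁ = (-1.971, 2.159).

(-1.971, 2.159)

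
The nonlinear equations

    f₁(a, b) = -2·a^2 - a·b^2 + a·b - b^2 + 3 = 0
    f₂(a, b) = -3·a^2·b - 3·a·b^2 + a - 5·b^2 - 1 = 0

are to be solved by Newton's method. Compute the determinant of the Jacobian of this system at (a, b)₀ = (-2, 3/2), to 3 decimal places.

-77.500

J = [[-4·a - b^2 + b, -2·a·b + a - 2·b], [-6·a·b - 3·b^2 + 1, -3·a^2 - 6·a·b - 10·b]].
At the point, J = [[7.250, 1.000], [12.250, -9.000]].
det J = -77.500.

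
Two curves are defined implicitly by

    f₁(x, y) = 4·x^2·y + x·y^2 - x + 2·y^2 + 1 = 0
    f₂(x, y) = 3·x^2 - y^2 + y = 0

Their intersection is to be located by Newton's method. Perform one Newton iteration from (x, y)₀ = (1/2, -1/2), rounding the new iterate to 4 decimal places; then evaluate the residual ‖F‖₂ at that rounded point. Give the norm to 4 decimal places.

At (1/2, -1/2): F = (0.6250, 0.0000).
Jacobian J = [[8·x·y + y^2 - 1, 4·x^2 + 2·x·y + 4·y], [6·x, -2·y + 1]].
At the point, J = [[-2.7500, -1.5000], [3.0000, 2.0000]] (det J = -1.0000).
Solving J·Δ = −F gives Δ = (1.2500, -1.8750).
Then the next iterate is (x, y)₁ = (1.7500, -2.3750).
Re-evaluating at (1.7500, -2.3750): F = (-8.691406, 1.171875), so ‖F‖₂ = 8.7701.

8.7701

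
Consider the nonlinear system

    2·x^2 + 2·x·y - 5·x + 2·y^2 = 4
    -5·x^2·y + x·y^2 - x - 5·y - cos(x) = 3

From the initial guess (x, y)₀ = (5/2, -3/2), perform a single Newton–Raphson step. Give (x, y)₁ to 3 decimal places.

At (5/2, -3/2): F = (-7.000, 55.30114).
Jacobian J = [[4·x + 2·y - 5, 2·x + 4·y], [-10·x·y + y^2 + sin(x) - 1, -5·x^2 + 2·x·y - 5]].
At the point, J = [[2.000, -1.000], [39.34847, -43.750]] (det J = -48.15153).
Solving J·Δ = −F gives Δ = (7.509, 8.017).
Then the next iterate is (x, y)₁ = (10.009, 6.517).

(10.009, 6.517)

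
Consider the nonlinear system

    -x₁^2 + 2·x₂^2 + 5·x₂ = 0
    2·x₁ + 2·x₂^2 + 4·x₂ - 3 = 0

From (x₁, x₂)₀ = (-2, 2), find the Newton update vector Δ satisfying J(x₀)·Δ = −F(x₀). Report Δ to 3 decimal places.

(-2.318, -0.364)

At (-2, 2): F = (14.000, 9.000).
Jacobian J = [[-2·x₁, 4·x₂ + 5], [2, 4·x₂ + 4]].
At the point, J = [[4.000, 13.000], [2.000, 12.000]] (det J = 22.000).
Solving J·Δ = −F gives Δ = (-2.318, -0.364).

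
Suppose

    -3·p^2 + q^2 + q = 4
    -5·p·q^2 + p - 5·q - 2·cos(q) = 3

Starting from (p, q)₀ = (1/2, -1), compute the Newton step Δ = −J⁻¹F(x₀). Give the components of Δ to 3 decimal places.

(-6.592, 15.025)

At (1/2, -1): F = (-4.750, -1.08060).
Jacobian J = [[-6·p, 2·q + 1], [-5·q^2 + 1, -10·p·q + 2·sin(q) - 5]].
At the point, J = [[-3.000, -1.000], [-4.000, -1.68294]] (det J = 1.04883).
Solving J·Δ = −F gives Δ = (-6.592, 15.025).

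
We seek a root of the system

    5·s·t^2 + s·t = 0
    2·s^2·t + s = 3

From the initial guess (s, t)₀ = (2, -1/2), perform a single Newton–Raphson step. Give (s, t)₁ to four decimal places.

At (2, -1/2): F = (1.5000, -5.0000).
Jacobian J = [[5·t^2 + t, 10·s·t + s], [4·s·t + 1, 2·s^2]].
At the point, J = [[0.7500, -8.0000], [-3.0000, 8.0000]] (det J = -18.0000).
Solving J·Δ = −F gives Δ = (-1.5556, 0.0417).
Then the next iterate is (s, t)₁ = (0.4444, -0.4583).

(0.4444, -0.4583)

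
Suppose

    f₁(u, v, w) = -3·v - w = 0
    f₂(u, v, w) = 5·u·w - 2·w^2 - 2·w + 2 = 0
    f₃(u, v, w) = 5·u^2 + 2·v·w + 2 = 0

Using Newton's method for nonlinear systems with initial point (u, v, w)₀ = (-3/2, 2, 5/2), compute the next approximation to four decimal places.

(-1.1309, -0.3267, 0.9802)

At (-3/2, 2, 5/2): F = (-8.5000, -34.2500, 23.2500).
Jacobian J = [[0, -3, -1], [5·w, 0, 5·u - 4·w - 2], [10·u, 2·w, 2·v]].
At the point, J = [[0.0000, -3.0000, -1.0000], [12.5000, 0.0000, -19.5000], [-15.0000, 5.0000, 4.0000]] (det J = -790.0000).
Solving J·Δ = −F gives Δ = (0.3691, -2.3267, -1.5198).
Then the next iterate is (u, v, w)₁ = (-1.1309, -0.3267, 0.9802).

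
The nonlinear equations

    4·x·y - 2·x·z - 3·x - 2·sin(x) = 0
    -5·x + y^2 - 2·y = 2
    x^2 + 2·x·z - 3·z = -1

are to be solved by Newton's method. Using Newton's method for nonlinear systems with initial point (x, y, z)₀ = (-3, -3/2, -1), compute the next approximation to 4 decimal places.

(2.9825, -3.8325, -4.2067)

At (-3, -3/2, -1): F = (21.282240, 18.2500, 19.0000).
Jacobian J = [[4·y - 2·z - 2·cos(x) - 3, 4·x, -2·x], [-5, 2·y - 2, 0], [2·x + 2·z, 0, 2·x - 3]].
At the point, J = [[-5.020015, -12.0000, 6.0000], [-5.0000, -5.0000, 0.0000], [-8.0000, 0.0000, -9.0000]] (det J = 74.099325).
Solving J·Δ = −F gives Δ = (5.9825, -2.3325, -3.2067).
Then the next iterate is (x, y, z)₁ = (2.9825, -3.8325, -4.2067).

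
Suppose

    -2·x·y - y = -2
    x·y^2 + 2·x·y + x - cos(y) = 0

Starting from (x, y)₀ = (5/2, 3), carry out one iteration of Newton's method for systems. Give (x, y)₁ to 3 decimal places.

At (5/2, 3): F = (-16.000, 40.98999).
Jacobian J = [[-2·y, -2·x - 1], [y^2 + 2·y + 1, 2·x·y + 2·x + sin(y)]].
At the point, J = [[-6.000, -6.000], [16.000, 20.14112]] (det J = -24.84672).
Solving J·Δ = −F gives Δ = (-3.072, 0.405).
Then the next iterate is (x, y)₁ = (-0.572, 3.405).

(-0.572, 3.405)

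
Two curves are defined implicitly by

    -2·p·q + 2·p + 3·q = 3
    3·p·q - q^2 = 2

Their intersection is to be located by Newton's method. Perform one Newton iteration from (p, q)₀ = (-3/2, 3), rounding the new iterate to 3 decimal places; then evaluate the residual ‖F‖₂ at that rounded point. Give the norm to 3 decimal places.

5.850

At (-3/2, 3): F = (12.000, -24.500).
Jacobian J = [[-2·q + 2, -2·p + 3], [3·q, 3·p - 2·q]].
At the point, J = [[-4.000, 6.000], [9.000, -10.500]] (det J = -12.000).
Solving J·Δ = −F gives Δ = (1.750, -0.833).
Then the next iterate is (p, q)₁ = (0.250, 2.167).
Re-evaluating at (0.250, 2.167): F = (2.91750, -5.07064), so ‖F‖₂ = 5.850.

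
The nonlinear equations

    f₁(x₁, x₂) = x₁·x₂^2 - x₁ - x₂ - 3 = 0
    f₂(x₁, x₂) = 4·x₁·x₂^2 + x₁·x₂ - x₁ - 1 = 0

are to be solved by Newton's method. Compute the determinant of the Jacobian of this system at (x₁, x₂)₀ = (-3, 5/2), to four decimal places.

J = [[x₂^2 - 1, 2·x₁·x₂ - 1], [4·x₂^2 + x₂ - 1, 8·x₁·x₂ + x₁]].
At the point, J = [[5.2500, -16.0000], [26.5000, -63.0000]].
det J = 93.2500.

93.2500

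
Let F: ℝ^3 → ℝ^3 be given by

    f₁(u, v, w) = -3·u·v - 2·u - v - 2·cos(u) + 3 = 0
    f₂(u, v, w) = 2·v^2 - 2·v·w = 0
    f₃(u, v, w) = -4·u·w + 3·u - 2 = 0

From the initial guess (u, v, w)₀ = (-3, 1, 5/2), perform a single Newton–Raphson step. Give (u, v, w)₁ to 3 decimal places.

(-1.610, -0.455, 1.727)

At (-3, 1, 5/2): F = (18.97998, -3.000, 19.000).
Jacobian J = [[-3·v + 2·sin(u) - 2, -3·u - 1, 0], [0, 4·v - 2·w, -2·v], [-4·w + 3, 0, -4·u]].
At the point, J = [[-5.28224, 8.000, 0.000], [0.000, -1.000, -2.000], [-7.000, 0.000, 12.000]] (det J = 175.38688).
Solving J·Δ = −F gives Δ = (1.390, -1.455, -0.773).
Then the next iterate is (u, v, w)₁ = (-1.610, -0.455, 1.727).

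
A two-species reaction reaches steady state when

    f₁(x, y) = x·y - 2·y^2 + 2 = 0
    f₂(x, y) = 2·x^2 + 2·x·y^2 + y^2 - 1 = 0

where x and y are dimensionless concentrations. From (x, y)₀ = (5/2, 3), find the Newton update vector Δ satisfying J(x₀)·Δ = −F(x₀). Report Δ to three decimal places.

(-0.846, -1.162)

At (5/2, 3): F = (-8.500, 65.500).
Jacobian J = [[y, x - 4·y], [4·x + 2·y^2, 4·x·y + 2·y]].
At the point, J = [[3.000, -9.500], [28.000, 36.000]] (det J = 374.000).
Solving J·Δ = −F gives Δ = (-0.846, -1.162).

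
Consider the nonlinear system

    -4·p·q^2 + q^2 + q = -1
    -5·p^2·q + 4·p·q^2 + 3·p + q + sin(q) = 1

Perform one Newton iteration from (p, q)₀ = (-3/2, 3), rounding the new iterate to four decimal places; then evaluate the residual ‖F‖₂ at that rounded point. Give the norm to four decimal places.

33.1642

At (-3/2, 3): F = (67.0000, -90.108880).
Jacobian J = [[-4·q^2, -8·p·q + 2·q + 1], [-10·p·q + 4·q^2 + 3, -5·p^2 + 8·p·q + cos(q) + 1]].
At the point, J = [[-36.0000, 43.0000], [84.0000, -47.239992]] (det J = -1911.360270).
Solving J·Δ = −F gives Δ = (0.3713, -1.2473).
Then the next iterate is (p, q)₁ = (-1.1287, 1.7527).
Re-evaluating at (-1.1287, 1.7527): F = (19.693930, -26.683552), so ‖F‖₂ = 33.1642.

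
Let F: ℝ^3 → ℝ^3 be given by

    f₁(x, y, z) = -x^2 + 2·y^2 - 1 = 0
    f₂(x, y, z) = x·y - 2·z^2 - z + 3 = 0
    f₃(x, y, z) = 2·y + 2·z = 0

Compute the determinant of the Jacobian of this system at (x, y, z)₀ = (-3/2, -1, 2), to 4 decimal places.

37.0000

J = [[-2·x, 4·y, 0], [y, x, -4·z - 1], [0, 2, 2]].
At the point, J = [[3.0000, -4.0000, 0.0000], [-1.0000, -1.5000, -9.0000], [0.0000, 2.0000, 2.0000]].
det J = 37.0000.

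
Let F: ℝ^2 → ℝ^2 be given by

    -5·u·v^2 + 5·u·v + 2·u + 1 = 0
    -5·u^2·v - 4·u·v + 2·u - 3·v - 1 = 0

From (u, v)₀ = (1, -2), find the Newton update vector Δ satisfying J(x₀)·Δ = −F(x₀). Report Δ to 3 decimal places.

At (1, -2): F = (-27.000, 25.000).
Jacobian J = [[-5·v^2 + 5·v + 2, -10·u·v + 5·u], [-10·u·v - 4·v + 2, -5·u^2 - 4·u - 3]].
At the point, J = [[-28.000, 25.000], [30.000, -12.000]] (det J = -414.000).
Solving J·Δ = −F gives Δ = (-0.727, 0.266).

(-0.727, 0.266)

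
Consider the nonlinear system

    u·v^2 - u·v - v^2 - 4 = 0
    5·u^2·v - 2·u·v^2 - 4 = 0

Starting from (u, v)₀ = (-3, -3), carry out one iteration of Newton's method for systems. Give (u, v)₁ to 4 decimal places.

At (-3, -3): F = (-49.0000, -85.0000).
Jacobian J = [[v^2 - v, 2·u·v - u - 2·v], [10·u·v - 2·v^2, 5·u^2 - 4·u·v]].
At the point, J = [[12.0000, 27.0000], [72.0000, 9.0000]] (det J = -1836.0000).
Solving J·Δ = −F gives Δ = (1.0098, 1.3660).
Then the next iterate is (u, v)₁ = (-1.9902, -1.6340).

(-1.9902, -1.6340)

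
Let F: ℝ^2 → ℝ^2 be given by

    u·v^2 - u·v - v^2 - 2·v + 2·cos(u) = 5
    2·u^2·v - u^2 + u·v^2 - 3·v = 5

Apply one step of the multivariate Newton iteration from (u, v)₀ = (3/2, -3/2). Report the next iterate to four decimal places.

(0.8488, -1.4253)

At (3/2, -3/2): F = (1.516474, -6.1250).
Jacobian J = [[v^2 - v - 2·sin(u), 2·u·v - u - 2·v - 2], [4·u·v - 2·u + v^2, 2·u^2 + 2·u·v - 3]].
At the point, J = [[1.755010, -5.0000], [-9.7500, -3.0000]] (det J = -54.015030).
Solving J·Δ = −F gives Δ = (-0.6512, 0.0747).
Then the next iterate is (u, v)₁ = (0.8488, -1.4253).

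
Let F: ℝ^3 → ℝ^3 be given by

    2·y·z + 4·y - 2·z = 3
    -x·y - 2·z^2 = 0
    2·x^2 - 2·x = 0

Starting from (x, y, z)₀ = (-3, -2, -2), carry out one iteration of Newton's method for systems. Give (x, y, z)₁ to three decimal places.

At (-3, -2, -2): F = (1.000, -14.000, 24.000).
Jacobian J = [[0, 2·z + 4, 2·y - 2], [-y, -x, -4·z], [4·x - 2, 0, 0]].
At the point, J = [[0.000, 0.000, -6.000], [2.000, 3.000, 8.000], [-14.000, 0.000, 0.000]] (det J = -252.000).
Solving J·Δ = −F gives Δ = (1.714, 3.079, 0.167).
Then the next iterate is (x, y, z)₁ = (-1.286, 1.079, -1.833).

(-1.286, 1.079, -1.833)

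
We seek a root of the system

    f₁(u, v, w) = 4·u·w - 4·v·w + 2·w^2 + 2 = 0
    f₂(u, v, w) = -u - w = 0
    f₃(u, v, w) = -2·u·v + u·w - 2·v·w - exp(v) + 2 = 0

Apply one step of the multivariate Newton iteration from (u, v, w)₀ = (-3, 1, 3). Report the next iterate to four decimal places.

At (-3, 1, 3): F = (-28.0000, 0.0000, -9.718282).
Jacobian J = [[4·w, -4·w, 4·u - 4·v + 4·w], [-1, 0, -1], [-2·v + w, -2·u - 2·w - exp(v), u - 2·v]].
At the point, J = [[12.0000, -12.0000, -4.0000], [-1.0000, 0.0000, -1.0000], [1.0000, -2.718282, -5.0000]] (det J = 28.507491).
Solving J·Δ = −F gives Δ = (1.4209, -0.4387, -1.4209).
Then the next iterate is (u, v, w)₁ = (-1.5791, 0.5613, 1.5791).

(-1.5791, 0.5613, 1.5791)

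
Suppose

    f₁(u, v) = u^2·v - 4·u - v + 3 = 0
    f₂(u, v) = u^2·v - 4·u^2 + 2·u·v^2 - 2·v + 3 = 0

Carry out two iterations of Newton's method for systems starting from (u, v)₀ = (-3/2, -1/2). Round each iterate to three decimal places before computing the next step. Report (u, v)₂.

At (-3/2, -1/2): F = (8.375, -6.875).
Jacobian J = [[2·u·v - 4, u^2 - 1], [2·u·v - 8·u + 2·v^2, u^2 + 4·u·v - 2]].
At the point, J = [[-2.500, 1.250], [14.000, 3.250]] (det J = -25.625).
Solving J·Δ = −F gives Δ = (1.398, -3.905).
Then the next iterate is (u, v)₁ = (-0.102, -4.405).
Round to (-0.102, -4.405) and repeat: F = (7.76717, 7.76413), J = [[-3.10138, -0.98960], [40.52267, -0.19236]].
Δ = (-0.152, 8.325), so (u, v)₂ = (-0.254, 3.920).

(-0.254, 3.920)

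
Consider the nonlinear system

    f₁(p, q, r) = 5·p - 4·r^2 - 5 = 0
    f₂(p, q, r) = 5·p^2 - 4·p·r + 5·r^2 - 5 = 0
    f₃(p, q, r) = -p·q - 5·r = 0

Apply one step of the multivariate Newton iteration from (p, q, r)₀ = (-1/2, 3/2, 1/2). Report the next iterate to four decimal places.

At (-1/2, 3/2, 1/2): F = (-8.5000, -1.5000, -1.7500).
Jacobian J = [[5, 0, -8·r], [10·p - 4·r, 0, -4·p + 10·r], [-q, -p, -5]].
At the point, J = [[5.0000, 0.0000, -4.0000], [-7.0000, 0.0000, 7.0000], [-1.5000, 0.5000, -5.0000]] (det J = -3.5000).
Solving J·Δ = −F gives Δ = (9.3571, 127.2857, 9.5714).
Then the next iterate is (p, q, r)₁ = (8.8571, 128.7857, 10.0714).

(8.8571, 128.7857, 10.0714)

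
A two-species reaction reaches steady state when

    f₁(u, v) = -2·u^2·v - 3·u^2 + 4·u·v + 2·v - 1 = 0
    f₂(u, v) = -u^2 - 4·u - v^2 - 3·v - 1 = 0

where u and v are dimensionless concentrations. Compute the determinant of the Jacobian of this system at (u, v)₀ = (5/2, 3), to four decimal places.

292.5000

J = [[-4·u·v - 6·u + 4·v, -2·u^2 + 4·u + 2], [-2·u - 4, -2·v - 3]].
At the point, J = [[-33.0000, -0.5000], [-9.0000, -9.0000]].
det J = 292.5000.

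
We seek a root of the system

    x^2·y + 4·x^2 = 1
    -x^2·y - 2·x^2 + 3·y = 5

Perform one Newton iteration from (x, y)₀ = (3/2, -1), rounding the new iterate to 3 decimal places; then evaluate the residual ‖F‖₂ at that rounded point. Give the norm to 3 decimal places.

6.979

At (3/2, -1): F = (5.750, -10.250).
Jacobian J = [[2·x·y + 8·x, x^2], [-2·x·y - 4·x, -x^2 + 3]].
At the point, J = [[9.000, 2.250], [-3.000, 0.750]] (det J = 13.500).
Solving J·Δ = −F gives Δ = (-2.028, 5.556).
Then the next iterate is (x, y)₁ = (-0.528, 4.556).
Re-evaluating at (-0.528, 4.556): F = (1.38528, 6.84029), so ‖F‖₂ = 6.979.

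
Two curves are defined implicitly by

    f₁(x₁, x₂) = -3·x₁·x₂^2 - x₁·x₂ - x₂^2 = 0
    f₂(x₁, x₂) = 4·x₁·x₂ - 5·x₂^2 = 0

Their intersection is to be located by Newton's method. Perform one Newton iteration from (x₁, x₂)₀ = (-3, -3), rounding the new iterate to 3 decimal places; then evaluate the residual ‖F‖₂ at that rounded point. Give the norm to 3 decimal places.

At (-3, -3): F = (63.000, -9.000).
Jacobian J = [[-3·x₂^2 - x₂, -6·x₁·x₂ - x₁ - 2·x₂], [4·x₂, 4·x₁ - 10·x₂]].
At the point, J = [[-24.000, -45.000], [-12.000, 18.000]] (det J = -972.000).
Solving J·Δ = −F gives Δ = (0.750, 1.000).
Then the next iterate is (x₁, x₂)₁ = (-2.250, -2.000).
Re-evaluating at (-2.250, -2.000): F = (18.500, -2.000), so ‖F‖₂ = 18.608.

18.608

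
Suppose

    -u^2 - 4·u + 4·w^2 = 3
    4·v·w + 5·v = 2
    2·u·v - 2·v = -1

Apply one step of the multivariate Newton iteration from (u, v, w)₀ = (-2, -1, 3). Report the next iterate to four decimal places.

At (-2, -1, 3): F = (37.0000, -19.0000, 7.0000).
Jacobian J = [[-2·u - 4, 0, 8·w], [0, 4·w + 5, 4·v], [2·v, 2·u - 2, 0]].
At the point, J = [[0.0000, 0.0000, 24.0000], [0.0000, 17.0000, -4.0000], [-2.0000, -6.0000, 0.0000]] (det J = 816.0000).
Solving J·Δ = −F gives Δ = (1.2353, 0.7549, -1.5417).
Then the next iterate is (u, v, w)₁ = (-0.7647, -0.2451, 1.4583).

(-0.7647, -0.2451, 1.4583)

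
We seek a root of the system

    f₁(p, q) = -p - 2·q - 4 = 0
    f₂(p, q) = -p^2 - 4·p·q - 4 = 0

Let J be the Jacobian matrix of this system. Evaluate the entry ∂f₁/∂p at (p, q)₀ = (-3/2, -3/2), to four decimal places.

-1.0000

∂f₁/∂p = -1.
At (-3/2, -3/2) this is -1.0000.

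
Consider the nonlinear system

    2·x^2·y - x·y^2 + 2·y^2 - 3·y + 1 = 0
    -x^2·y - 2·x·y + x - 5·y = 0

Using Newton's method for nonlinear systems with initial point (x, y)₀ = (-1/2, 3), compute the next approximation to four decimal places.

(-1.6000, 0.4000)

At (-1/2, 3): F = (16.0000, -13.2500).
Jacobian J = [[4·x·y - y^2, 2·x^2 - 2·x·y + 4·y - 3], [-2·x·y - 2·y + 1, -x^2 - 2·x - 5]].
At the point, J = [[-15.0000, 12.5000], [-2.0000, -4.2500]] (det J = 88.7500).
Solving J·Δ = −F gives Δ = (-1.1000, -2.6000).
Then the next iterate is (x, y)₁ = (-1.6000, 0.4000).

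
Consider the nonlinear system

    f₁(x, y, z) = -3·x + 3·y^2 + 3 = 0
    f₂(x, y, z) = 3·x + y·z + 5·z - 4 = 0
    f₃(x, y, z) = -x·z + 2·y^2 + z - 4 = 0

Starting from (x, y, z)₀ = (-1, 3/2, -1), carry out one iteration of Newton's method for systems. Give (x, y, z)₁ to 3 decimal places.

(1.882, 1.044, -0.324)

At (-1, 3/2, -1): F = (12.750, -13.500, -1.500).
Jacobian J = [[-3, 6·y, 0], [3, z, y + 5], [-z, 4·y, -x + 1]].
At the point, J = [[-3.000, 9.000, 0.000], [3.000, -1.000, 6.500], [1.000, 6.000, 2.000]] (det J = 127.500).
Solving J·Δ = −F gives Δ = (2.882, -0.456, 0.676).
Then the next iterate is (x, y, z)₁ = (1.882, 1.044, -0.324).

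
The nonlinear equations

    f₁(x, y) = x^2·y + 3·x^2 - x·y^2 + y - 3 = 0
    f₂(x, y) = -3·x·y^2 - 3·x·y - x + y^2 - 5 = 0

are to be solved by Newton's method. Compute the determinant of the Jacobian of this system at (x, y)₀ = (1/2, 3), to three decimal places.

J = [[2·x·y + 6·x - y^2, x^2 - 2·x·y + 1], [-3·y^2 - 3·y - 1, -6·x·y - 3·x + 2·y]].
At the point, J = [[-3.000, -1.750], [-37.000, -4.500]].
det J = -51.250.

-51.250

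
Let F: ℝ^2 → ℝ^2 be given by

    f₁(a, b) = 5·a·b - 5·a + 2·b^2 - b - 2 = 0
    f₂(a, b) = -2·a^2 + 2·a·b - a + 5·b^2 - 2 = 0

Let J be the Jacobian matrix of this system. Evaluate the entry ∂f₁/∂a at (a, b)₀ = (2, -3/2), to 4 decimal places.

∂f₁/∂a = 5·b - 5.
At (2, -3/2) this is -12.5000.

-12.5000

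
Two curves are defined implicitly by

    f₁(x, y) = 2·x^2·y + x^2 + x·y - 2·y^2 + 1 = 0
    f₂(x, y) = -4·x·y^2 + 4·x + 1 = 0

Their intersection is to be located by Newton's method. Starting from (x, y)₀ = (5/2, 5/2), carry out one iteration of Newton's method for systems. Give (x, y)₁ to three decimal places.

(1.609, 1.844)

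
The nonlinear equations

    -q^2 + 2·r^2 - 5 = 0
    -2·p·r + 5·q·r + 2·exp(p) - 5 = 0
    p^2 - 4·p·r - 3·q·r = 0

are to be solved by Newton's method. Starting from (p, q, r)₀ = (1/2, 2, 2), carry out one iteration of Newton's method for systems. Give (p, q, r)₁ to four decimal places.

(-0.1326, 0.7678, 1.5089)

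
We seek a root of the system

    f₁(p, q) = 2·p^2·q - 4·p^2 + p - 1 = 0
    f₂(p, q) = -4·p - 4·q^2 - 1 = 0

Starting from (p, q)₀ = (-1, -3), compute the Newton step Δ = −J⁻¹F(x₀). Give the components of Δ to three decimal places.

(0.434, 1.447)

At (-1, -3): F = (-12.000, -33.000).
Jacobian J = [[4·p·q - 8·p + 1, 2·p^2], [-4, -8·q]].
At the point, J = [[21.000, 2.000], [-4.000, 24.000]] (det J = 512.000).
Solving J·Δ = −F gives Δ = (0.434, 1.447).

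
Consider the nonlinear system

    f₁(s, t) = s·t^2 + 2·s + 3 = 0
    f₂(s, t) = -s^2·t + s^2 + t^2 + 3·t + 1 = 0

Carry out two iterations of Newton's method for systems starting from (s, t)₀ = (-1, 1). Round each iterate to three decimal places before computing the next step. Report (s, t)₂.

At (-1, 1): F = (0.000, 5.000).
Jacobian J = [[t^2 + 2, 2·s·t], [-2·s·t + 2·s, -s^2 + 2·t + 3]].
At the point, J = [[3.000, -2.000], [0.000, 4.000]] (det J = 12.000).
Solving J·Δ = −F gives Δ = (-0.833, -1.250).
Then the next iterate is (s, t)₁ = (-1.833, -0.250).
Round to (-1.833, -0.250) and repeat: F = (-0.78056, 4.51236), J = [[2.06250, 0.91650], [-4.58250, -0.85989]].
Δ = (1.428, -2.362), so (s, t)₂ = (-0.405, -2.612).

(-0.405, -2.612)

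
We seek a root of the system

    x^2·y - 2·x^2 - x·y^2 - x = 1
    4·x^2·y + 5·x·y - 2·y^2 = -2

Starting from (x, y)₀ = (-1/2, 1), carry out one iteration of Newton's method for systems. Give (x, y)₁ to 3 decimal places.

(-1.265, 0.588)

At (-1/2, 1): F = (-0.250, -1.500).
Jacobian J = [[2·x·y - 4·x - y^2 - 1, x^2 - 2·x·y], [8·x·y + 5·y, 4·x^2 + 5·x - 4·y]].
At the point, J = [[-1.000, 1.250], [1.000, -5.500]] (det J = 4.250).
Solving J·Δ = −F gives Δ = (-0.765, -0.412).
Then the next iterate is (x, y)₁ = (-1.265, 0.588).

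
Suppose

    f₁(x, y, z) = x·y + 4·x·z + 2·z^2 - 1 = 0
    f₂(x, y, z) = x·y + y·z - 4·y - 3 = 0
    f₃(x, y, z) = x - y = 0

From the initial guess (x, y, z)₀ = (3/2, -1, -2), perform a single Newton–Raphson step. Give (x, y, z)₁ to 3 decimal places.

At (3/2, -1, -2): F = (-6.500, 1.500, 2.500).
Jacobian J = [[y + 4·z, x, 4·x + 4·z], [y, x + z - 4, y], [1, -1, 0]].
At the point, J = [[-9.000, 1.500, -2.000], [-1.000, -4.500, -1.000], [1.000, -1.000, 0.000]] (det J = -3.500).
Solving J·Δ = −F gives Δ = (-4.786, -2.286, 16.571).
Then the next iterate is (x, y, z)₁ = (-3.286, -3.286, 14.571).

(-3.286, -3.286, 14.571)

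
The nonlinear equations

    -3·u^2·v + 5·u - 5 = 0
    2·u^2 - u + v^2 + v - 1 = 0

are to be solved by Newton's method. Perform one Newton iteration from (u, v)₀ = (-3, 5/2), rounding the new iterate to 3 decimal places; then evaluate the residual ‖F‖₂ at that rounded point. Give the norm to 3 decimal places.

At (-3, 5/2): F = (-87.500, 28.750).
Jacobian J = [[-6·u·v + 5, -3·u^2], [4·u - 1, 2·v + 1]].
At the point, J = [[50.000, -27.000], [-13.000, 6.000]] (det J = -51.000).
Solving J·Δ = −F gives Δ = (4.926, 5.882).
Then the next iterate is (u, v)₁ = (1.926, 8.382).
Re-evaluating at (1.926, 8.382): F = (-88.64848, 83.13288), so ‖F‖₂ = 121.530.

121.530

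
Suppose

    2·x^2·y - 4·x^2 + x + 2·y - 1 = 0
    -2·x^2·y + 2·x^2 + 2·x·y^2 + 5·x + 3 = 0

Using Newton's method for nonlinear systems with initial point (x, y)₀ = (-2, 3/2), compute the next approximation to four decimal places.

At (-2, 3/2): F = (-4.0000, -20.0000).
Jacobian J = [[4·x·y - 8·x + 1, 2·x^2 + 2], [-4·x·y + 4·x + 2·y^2 + 5, -2·x^2 + 4·x·y]].
At the point, J = [[5.0000, 10.0000], [13.5000, -20.0000]] (det J = -235.0000).
Solving J·Δ = −F gives Δ = (1.1915, -0.1957).
Then the next iterate is (x, y)₁ = (-0.8085, 1.3043).

(-0.8085, 1.3043)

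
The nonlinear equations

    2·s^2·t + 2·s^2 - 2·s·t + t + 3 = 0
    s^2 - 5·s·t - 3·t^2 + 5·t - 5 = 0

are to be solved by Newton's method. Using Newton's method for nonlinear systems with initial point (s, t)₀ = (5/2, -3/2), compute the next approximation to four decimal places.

(2.0904, -1.9199)

At (5/2, -3/2): F = (2.7500, 5.7500).
Jacobian J = [[4·s·t + 4·s - 2·t, 2·s^2 - 2·s + 1], [2·s - 5·t, -5·s - 6·t + 5]].
At the point, J = [[-2.0000, 8.5000], [12.5000, 1.5000]] (det J = -109.2500).
Solving J·Δ = −F gives Δ = (-0.4096, -0.4199).
Then the next iterate is (s, t)₁ = (2.0904, -1.9199).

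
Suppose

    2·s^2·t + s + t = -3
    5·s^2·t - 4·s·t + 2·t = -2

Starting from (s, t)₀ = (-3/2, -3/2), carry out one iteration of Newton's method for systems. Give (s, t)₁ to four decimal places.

At (-3/2, -3/2): F = (-6.7500, -26.8750).
Jacobian J = [[4·s·t + 1, 2·s^2 + 1], [10·s·t - 4·t, 5·s^2 - 4·s + 2]].
At the point, J = [[10.0000, 5.5000], [28.5000, 19.2500]] (det J = 35.7500).
Solving J·Δ = −F gives Δ = (-0.5000, 2.1364).
Then the next iterate is (s, t)₁ = (-2.0000, 0.6364).

(-2.0000, 0.6364)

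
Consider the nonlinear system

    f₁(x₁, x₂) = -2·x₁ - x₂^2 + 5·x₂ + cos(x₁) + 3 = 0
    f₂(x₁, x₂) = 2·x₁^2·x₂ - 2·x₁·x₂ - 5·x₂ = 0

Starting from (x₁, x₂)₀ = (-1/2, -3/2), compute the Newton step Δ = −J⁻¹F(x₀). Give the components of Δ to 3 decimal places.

At (-1/2, -3/2): F = (-4.87242, 5.250).
Jacobian J = [[-sin(x₁) - 2, -2·x₂ + 5], [4·x₁·x₂ - 2·x₂, 2·x₁^2 - 2·x₁ - 5]].
At the point, J = [[-1.52057, 8.000], [6.000, -3.500]] (det J = -42.67799).
Solving J·Δ = −F gives Δ = (-0.585, 0.498).

(-0.585, 0.498)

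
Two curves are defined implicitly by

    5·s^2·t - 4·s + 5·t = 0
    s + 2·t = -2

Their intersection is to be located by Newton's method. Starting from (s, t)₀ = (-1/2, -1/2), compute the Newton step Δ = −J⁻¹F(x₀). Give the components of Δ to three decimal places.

(-0.581, 0.041)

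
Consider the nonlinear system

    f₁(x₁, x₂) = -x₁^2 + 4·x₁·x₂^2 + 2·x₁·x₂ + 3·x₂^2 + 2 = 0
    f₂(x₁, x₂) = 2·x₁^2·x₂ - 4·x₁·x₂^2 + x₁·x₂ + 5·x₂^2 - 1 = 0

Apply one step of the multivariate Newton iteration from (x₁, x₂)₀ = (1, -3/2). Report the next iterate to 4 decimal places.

At (1, -3/2): F = (13.7500, -3.2500).
Jacobian J = [[-2·x₁ + 4·x₂^2 + 2·x₂, 8·x₁·x₂ + 2·x₁ + 6·x₂], [4·x₁·x₂ - 4·x₂^2 + x₂, 2·x₁^2 - 8·x₁·x₂ + x₁ + 10·x₂]].
At the point, J = [[4.0000, -19.0000], [-16.5000, 0.0000]] (det J = -313.5000).
Solving J·Δ = −F gives Δ = (-0.1970, 0.6822).
Then the next iterate is (x₁, x₂)₁ = (0.8030, -0.8178).

(0.8030, -0.8178)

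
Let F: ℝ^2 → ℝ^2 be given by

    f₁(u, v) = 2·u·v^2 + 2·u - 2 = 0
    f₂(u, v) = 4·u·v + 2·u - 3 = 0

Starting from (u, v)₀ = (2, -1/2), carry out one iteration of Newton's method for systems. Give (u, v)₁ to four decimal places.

(1.4000, -0.1250)

At (2, -1/2): F = (3.0000, -3.0000).
Jacobian J = [[2·v^2 + 2, 4·u·v], [4·v + 2, 4·u]].
At the point, J = [[2.5000, -4.0000], [0.0000, 8.0000]] (det J = 20.0000).
Solving J·Δ = −F gives Δ = (-0.6000, 0.3750).
Then the next iterate is (u, v)₁ = (1.4000, -0.1250).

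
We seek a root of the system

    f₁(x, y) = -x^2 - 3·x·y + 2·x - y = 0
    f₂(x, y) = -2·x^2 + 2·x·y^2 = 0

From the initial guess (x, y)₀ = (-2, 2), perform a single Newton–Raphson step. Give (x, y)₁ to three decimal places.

At (-2, 2): F = (2.000, -24.000).
Jacobian J = [[-2·x - 3·y + 2, -3·x - 1], [-4·x + 2·y^2, 4·x·y]].
At the point, J = [[0.000, 5.000], [16.000, -16.000]] (det J = -80.000).
Solving J·Δ = −F gives Δ = (1.100, -0.400).
Then the next iterate is (x, y)₁ = (-0.900, 1.600).

(-0.900, 1.600)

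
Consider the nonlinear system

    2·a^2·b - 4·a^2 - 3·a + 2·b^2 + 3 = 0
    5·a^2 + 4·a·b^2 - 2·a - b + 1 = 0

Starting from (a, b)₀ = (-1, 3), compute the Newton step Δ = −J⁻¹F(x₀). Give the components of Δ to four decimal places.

At (-1, 3): F = (26.0000, -31.0000).
Jacobian J = [[4·a·b - 8·a - 3, 2·a^2 + 4·b], [10·a + 4·b^2 - 2, 8·a·b - 1]].
At the point, J = [[-7.0000, 14.0000], [24.0000, -25.0000]] (det J = -161.0000).
Solving J·Δ = −F gives Δ = (-1.3416, -2.5280).

(-1.3416, -2.5280)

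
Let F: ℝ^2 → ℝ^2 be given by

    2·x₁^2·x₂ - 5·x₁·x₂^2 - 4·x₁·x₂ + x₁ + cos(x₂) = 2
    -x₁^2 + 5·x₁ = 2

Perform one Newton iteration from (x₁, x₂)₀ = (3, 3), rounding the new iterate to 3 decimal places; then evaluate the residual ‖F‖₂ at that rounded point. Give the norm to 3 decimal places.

At (3, 3): F = (-116.98999, 4.000).
Jacobian J = [[4·x₁·x₂ - 5·x₂^2 - 4·x₂ + 1, 2·x₁^2 - 10·x₁·x₂ - 4·x₁ - sin(x₂)], [-2·x₁ + 5, 0]].
At the point, J = [[-20.000, -84.14112], [-1.000, 0.000]] (det J = -84.14112).
Solving J·Δ = −F gives Δ = (4.000, -2.341).
Then the next iterate is (x₁, x₂)₁ = (7.000, 0.659).
Re-evaluating at (7.000, 0.659): F = (36.72077, -16.000), so ‖F‖₂ = 40.055.

40.055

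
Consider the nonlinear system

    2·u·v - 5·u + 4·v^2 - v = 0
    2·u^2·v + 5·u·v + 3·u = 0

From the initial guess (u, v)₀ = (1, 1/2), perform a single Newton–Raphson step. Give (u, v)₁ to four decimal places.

(0.1298, 0.5038)

At (1, 1/2): F = (-3.5000, 6.5000).
Jacobian J = [[2·v - 5, 2·u + 8·v - 1], [4·u·v + 5·v + 3, 2·u^2 + 5·u]].
At the point, J = [[-4.0000, 5.0000], [7.5000, 7.0000]] (det J = -65.5000).
Solving J·Δ = −F gives Δ = (-0.8702, 0.0038).
Then the next iterate is (u, v)₁ = (0.1298, 0.5038).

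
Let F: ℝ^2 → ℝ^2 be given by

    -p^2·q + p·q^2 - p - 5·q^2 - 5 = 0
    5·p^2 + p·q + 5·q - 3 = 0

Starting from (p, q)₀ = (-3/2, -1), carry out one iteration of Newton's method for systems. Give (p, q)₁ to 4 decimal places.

(-1.0159, -0.1440)

At (-3/2, -1): F = (-7.7500, 4.7500).
Jacobian J = [[-2·p·q + q^2 - 1, -p^2 + 2·p·q - 10·q], [10·p + q, p + 5]].
At the point, J = [[-3.0000, 10.7500], [-16.0000, 3.5000]] (det J = 161.5000).
Solving J·Δ = −F gives Δ = (0.4841, 0.8560).
Then the next iterate is (p, q)₁ = (-1.0159, -0.1440).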